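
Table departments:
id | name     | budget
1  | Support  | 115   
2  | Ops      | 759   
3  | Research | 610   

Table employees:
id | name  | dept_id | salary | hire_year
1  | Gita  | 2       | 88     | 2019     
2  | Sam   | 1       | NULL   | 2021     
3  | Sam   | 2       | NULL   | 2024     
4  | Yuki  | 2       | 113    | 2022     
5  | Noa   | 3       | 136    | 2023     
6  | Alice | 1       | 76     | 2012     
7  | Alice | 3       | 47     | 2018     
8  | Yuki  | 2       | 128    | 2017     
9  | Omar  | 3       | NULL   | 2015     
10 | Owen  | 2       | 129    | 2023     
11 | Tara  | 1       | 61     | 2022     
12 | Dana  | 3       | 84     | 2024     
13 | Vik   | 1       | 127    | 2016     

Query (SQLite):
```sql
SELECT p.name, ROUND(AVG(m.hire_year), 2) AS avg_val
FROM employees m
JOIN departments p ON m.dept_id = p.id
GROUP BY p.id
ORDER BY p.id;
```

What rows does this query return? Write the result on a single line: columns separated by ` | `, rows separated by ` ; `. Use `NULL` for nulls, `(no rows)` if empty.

Join each employees row to its departments via dept_id.
Group joined rows by departments.id; compute ROUND(AVG(m.hire_year), 2) per group.
  1: ids {2, 6, 11, 13} → ROUND(AVG(m.hire_year), 2)=2017.75
  2: ids {1, 3, 4, 8, 10} → ROUND(AVG(m.hire_year), 2)=2021
  3: ids {5, 7, 9, 12} → ROUND(AVG(m.hire_year), 2)=2020

Support | 2017.75 ; Ops | 2021 ; Research | 2020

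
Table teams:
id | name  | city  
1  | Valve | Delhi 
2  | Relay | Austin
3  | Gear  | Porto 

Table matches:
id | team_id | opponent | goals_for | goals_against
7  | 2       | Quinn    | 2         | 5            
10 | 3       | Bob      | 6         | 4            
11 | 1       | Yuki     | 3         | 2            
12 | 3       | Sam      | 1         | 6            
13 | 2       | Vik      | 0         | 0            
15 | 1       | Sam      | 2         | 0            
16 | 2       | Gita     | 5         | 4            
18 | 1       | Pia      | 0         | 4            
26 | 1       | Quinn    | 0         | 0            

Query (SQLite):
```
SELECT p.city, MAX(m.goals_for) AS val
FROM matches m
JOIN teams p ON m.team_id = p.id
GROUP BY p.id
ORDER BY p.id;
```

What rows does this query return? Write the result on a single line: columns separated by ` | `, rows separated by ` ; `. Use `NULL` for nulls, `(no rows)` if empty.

Join each matches row to its teams via team_id.
Group joined rows by teams.id; compute MAX(m.goals_for) per group.
  1: ids {11, 15, 18, 26} → MAX(m.goals_for)=3
  2: ids {7, 13, 16} → MAX(m.goals_for)=5
  3: ids {10, 12} → MAX(m.goals_for)=6

Delhi | 3 ; Austin | 5 ; Porto | 6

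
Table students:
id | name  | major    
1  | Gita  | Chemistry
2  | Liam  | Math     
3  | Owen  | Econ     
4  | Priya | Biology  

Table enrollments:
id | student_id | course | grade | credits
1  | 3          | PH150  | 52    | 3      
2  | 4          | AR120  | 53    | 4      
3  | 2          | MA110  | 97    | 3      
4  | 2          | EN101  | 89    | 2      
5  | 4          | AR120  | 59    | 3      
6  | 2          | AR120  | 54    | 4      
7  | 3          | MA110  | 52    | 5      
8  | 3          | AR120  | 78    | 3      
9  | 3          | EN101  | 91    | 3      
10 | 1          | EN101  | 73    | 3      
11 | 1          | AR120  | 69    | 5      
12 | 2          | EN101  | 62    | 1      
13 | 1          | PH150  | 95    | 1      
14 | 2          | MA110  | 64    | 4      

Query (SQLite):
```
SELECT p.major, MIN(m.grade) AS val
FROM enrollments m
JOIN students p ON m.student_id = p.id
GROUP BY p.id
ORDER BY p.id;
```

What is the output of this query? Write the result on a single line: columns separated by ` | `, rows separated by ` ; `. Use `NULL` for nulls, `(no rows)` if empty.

Join each enrollments row to its students via student_id.
Group joined rows by students.id; compute MIN(m.grade) per group.
  1: ids {10, 11, 13} → MIN(m.grade)=69
  2: ids {3, 4, 6, 12, 14} → MIN(m.grade)=54
  3: ids {1, 7, 8, 9} → MIN(m.grade)=52
  4: ids {2, 5} → MIN(m.grade)=53

Chemistry | 69 ; Math | 54 ; Econ | 52 ; Biology | 53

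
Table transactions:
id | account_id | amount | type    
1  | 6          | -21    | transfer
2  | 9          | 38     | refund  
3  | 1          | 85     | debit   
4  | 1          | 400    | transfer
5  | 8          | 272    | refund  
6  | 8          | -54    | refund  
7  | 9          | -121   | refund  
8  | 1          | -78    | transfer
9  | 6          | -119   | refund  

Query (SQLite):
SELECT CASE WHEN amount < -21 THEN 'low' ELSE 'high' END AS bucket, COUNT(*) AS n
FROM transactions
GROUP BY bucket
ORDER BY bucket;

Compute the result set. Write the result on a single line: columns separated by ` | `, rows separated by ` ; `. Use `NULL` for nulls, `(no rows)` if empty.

Bucket rows by amount < -21 → 'low' else 'high'; count each bucket.

high | 5 ; low | 4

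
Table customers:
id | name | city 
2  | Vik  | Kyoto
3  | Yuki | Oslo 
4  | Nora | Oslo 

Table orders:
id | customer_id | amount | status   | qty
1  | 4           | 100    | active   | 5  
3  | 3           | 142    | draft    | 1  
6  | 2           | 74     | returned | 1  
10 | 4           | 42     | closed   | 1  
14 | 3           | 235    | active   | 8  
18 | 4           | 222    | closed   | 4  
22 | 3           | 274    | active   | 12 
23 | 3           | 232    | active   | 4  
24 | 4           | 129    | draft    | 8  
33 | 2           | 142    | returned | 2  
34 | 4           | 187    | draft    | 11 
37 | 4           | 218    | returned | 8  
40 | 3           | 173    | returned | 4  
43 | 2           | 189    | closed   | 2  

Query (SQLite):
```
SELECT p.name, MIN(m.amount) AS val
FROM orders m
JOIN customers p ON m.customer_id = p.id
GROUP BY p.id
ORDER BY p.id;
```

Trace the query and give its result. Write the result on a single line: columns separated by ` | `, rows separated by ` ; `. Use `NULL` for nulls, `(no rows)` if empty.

Vik | 74 ; Yuki | 142 ; Nora | 42

Join each orders row to its customers via customer_id.
Group joined rows by customers.id; compute MIN(m.amount) per group.
  2: ids {6, 33, 43} → MIN(m.amount)=74
  3: ids {3, 14, 22, 23, 40} → MIN(m.amount)=142
  4: ids {1, 10, 18, 24, 34, 37} → MIN(m.amount)=42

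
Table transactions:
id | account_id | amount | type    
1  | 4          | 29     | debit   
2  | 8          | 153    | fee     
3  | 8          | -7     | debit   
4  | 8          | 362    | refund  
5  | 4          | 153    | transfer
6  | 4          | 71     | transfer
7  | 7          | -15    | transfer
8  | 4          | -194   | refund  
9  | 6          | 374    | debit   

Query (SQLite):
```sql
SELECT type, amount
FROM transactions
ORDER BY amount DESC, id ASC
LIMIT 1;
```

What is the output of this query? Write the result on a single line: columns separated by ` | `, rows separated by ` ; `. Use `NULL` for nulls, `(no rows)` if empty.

debit | 374

Sort by amount desc, tiebreak id asc: (374, id=9), (362, id=4), (153, id=2), (153, id=5) …. Take first 1.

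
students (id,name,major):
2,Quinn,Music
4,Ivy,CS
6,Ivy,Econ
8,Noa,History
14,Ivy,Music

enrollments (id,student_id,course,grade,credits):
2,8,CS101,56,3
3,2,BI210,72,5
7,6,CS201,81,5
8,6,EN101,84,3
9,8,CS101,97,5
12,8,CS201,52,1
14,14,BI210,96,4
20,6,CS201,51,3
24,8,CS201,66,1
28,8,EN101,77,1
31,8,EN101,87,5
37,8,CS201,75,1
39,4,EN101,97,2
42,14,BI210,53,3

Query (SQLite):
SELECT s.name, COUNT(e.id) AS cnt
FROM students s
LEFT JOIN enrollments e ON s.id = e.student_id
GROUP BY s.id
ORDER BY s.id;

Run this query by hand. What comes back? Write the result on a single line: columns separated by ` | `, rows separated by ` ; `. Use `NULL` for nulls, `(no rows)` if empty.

Quinn | 1 ; Ivy | 1 ; Ivy | 3 ; Noa | 7 ; Ivy | 2

LEFT JOIN keeps every students row; unmatched ones get NULL for enrollments columns.
Group by students.id and compute COUNT(e.id). COUNT(col) of an all-NULL group is 0.
  2: ids {3} → COUNT(e.id)=1
  4: ids {39} → COUNT(e.id)=1
  6: ids {7, 8, 20} → COUNT(e.id)=3
  8: ids {2, 9, 12, 24, 28, 31, 37} → COUNT(e.id)=7
  14: ids {14, 42} → COUNT(e.id)=2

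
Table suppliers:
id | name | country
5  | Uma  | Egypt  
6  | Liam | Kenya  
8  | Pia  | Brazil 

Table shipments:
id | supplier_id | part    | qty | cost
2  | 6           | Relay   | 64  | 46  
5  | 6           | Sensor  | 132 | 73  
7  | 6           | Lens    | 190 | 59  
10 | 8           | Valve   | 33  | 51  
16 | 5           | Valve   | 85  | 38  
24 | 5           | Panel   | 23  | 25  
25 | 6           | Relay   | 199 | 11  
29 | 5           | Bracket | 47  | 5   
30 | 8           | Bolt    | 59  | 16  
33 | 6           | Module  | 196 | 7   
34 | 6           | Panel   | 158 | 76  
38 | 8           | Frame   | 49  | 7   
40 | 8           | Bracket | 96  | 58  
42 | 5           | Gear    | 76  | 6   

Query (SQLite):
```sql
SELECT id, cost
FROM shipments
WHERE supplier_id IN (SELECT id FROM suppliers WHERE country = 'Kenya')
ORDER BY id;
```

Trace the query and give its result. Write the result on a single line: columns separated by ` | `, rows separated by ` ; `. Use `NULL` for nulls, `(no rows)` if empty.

2 | 46 ; 5 | 73 ; 7 | 59 ; 25 | 11 ; 33 | 7 ; 34 | 76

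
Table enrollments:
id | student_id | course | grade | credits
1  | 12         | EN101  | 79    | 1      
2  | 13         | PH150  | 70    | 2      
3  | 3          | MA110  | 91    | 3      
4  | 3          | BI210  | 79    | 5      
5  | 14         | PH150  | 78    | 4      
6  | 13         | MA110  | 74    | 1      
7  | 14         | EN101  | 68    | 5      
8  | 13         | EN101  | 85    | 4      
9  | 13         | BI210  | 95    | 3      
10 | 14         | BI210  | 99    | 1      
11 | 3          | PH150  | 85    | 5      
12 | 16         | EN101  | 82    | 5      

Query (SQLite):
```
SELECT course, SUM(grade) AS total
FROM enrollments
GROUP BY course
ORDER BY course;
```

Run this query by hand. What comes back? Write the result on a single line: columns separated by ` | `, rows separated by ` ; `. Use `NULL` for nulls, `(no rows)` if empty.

Partition enrollments by course; compute SUM(grade) within each group.
  BI210: ids {4, 9, 10} → SUM(grade)=273
  EN101: ids {1, 7, 8, 12} → SUM(grade)=314
  MA110: ids {3, 6} → SUM(grade)=165
  PH150: ids {2, 5, 11} → SUM(grade)=233

BI210 | 273 ; EN101 | 314 ; MA110 | 165 ; PH150 | 233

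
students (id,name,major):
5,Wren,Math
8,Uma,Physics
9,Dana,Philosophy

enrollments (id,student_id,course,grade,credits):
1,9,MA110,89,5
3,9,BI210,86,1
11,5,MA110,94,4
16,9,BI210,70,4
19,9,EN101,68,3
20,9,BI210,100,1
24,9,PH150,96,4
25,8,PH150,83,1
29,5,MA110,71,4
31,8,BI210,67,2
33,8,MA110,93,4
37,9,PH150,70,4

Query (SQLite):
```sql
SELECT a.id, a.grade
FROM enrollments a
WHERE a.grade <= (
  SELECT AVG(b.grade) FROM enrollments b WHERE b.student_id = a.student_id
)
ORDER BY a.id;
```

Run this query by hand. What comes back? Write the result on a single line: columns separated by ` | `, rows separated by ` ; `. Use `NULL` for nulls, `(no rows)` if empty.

16 | 70 ; 19 | 68 ; 29 | 71 ; 31 | 67 ; 37 | 70

For each enrollments row a, compute AVG(grade) over rows sharing a.student_id.
Keep row a if a.grade <= that per-group AVG.
  student_id=5: AVG(grade) = 82.5
  student_id=8: AVG(grade) = 81.0
  student_id=9: AVG(grade) = 82.714286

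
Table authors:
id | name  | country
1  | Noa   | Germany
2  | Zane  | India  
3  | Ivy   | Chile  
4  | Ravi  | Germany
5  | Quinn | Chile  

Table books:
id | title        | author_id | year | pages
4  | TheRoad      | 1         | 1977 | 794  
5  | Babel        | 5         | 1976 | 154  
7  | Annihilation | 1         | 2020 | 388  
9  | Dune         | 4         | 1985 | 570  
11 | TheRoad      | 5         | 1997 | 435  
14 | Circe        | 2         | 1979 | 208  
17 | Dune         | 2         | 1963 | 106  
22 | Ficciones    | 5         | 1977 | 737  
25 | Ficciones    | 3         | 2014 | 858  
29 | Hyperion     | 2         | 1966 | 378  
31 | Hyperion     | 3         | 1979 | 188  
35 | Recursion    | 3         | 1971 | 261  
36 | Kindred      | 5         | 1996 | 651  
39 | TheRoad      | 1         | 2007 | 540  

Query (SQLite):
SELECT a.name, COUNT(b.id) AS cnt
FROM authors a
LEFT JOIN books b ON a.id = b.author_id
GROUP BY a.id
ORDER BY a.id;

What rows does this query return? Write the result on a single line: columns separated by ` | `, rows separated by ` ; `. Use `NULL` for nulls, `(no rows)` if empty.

LEFT JOIN keeps every authors row; unmatched ones get NULL for books columns.
Group by authors.id and compute COUNT(b.id). COUNT(col) of an all-NULL group is 0.
  1: ids {4, 7, 39} → COUNT(b.id)=3
  2: ids {14, 17, 29} → COUNT(b.id)=3
  3: ids {25, 31, 35} → COUNT(b.id)=3
  4: ids {9} → COUNT(b.id)=1
  5: ids {5, 11, 22, 36} → COUNT(b.id)=4

Noa | 3 ; Zane | 3 ; Ivy | 3 ; Ravi | 1 ; Quinn | 4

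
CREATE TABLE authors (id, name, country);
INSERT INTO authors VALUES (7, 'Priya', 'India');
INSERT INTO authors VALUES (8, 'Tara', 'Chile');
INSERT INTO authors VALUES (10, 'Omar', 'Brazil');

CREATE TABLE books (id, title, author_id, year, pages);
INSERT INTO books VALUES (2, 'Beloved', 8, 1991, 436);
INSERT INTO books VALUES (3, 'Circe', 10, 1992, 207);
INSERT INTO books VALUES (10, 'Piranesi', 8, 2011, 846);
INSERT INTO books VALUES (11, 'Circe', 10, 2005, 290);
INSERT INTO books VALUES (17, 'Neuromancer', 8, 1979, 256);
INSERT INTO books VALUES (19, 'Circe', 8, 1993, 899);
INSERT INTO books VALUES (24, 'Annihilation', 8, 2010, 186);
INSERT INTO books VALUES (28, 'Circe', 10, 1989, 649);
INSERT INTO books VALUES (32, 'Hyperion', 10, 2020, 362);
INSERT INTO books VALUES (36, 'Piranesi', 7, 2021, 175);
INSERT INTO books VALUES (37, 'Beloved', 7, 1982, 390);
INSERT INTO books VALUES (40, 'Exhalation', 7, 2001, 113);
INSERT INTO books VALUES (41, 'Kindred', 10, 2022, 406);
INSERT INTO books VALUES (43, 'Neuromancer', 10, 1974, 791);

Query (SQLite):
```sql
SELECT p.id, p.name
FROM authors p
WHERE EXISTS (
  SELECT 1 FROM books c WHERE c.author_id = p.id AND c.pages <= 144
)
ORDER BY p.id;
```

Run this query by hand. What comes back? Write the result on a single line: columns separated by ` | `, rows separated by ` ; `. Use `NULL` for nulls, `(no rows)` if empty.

7 | Priya

For each authors row, check whether any books with matching author_id has pages <= 144.
Keep rows where that is true.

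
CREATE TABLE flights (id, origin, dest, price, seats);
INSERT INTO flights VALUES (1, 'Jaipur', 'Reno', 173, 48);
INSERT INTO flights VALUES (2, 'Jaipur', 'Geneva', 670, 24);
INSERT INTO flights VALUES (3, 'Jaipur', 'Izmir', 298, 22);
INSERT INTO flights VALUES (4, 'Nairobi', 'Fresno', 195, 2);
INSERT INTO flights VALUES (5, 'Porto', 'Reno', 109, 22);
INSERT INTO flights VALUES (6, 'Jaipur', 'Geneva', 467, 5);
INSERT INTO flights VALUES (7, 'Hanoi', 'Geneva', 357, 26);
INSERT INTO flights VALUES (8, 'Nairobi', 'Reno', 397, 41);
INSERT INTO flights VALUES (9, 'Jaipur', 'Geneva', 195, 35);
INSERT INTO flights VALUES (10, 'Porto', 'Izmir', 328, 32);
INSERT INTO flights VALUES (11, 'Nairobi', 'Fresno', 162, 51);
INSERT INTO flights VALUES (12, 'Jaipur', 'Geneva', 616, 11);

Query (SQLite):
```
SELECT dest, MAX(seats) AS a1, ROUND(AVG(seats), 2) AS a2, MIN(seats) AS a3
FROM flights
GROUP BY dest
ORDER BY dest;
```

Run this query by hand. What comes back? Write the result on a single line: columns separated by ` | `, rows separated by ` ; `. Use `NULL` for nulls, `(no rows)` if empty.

Group flights by dest.
Per group compute: MAX(seats), ROUND(AVG(seats), 2), MIN(seats).
  Fresno: ids {4, 11} → MAX(seats)=51, ROUND(AVG(seats), 2)=26.5, MIN(seats)=2
  Geneva: ids {2, 6, 7, 9, 12} → MAX(seats)=35, ROUND(AVG(seats), 2)=20.2, MIN(seats)=5
  Izmir: ids {3, 10} → MAX(seats)=32, ROUND(AVG(seats), 2)=27, MIN(seats)=22
  Reno: ids {1, 5, 8} → MAX(seats)=48, ROUND(AVG(seats), 2)=37, MIN(seats)=22

Fresno | 51 | 26.5 | 2 ; Geneva | 35 | 20.2 | 5 ; Izmir | 32 | 27 | 22 ; Reno | 48 | 37 | 22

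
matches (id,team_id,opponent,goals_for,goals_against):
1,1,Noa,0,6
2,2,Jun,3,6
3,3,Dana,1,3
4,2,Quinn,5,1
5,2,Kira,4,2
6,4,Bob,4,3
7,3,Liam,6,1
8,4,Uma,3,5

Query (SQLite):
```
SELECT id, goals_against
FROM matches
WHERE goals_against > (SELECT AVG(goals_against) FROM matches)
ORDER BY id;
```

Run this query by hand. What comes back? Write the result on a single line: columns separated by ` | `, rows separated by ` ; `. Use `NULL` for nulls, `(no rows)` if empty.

Scalar subquery: AVG(goals_against) over all matches rows = 3.375.
Keep rows where goals_against > that value.

1 | 6 ; 2 | 6 ; 8 | 5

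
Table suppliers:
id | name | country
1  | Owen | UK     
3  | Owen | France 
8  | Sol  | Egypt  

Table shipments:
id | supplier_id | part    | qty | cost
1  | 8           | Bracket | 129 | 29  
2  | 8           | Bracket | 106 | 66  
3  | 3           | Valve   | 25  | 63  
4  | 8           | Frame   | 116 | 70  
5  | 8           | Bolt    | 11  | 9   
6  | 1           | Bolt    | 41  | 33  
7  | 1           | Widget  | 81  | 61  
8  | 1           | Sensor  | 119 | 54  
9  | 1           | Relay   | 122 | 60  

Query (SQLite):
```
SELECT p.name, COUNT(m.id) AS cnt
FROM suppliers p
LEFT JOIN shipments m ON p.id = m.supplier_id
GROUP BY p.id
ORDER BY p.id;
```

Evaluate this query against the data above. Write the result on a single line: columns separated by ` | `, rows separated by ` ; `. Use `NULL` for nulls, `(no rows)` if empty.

Owen | 4 ; Owen | 1 ; Sol | 4

LEFT JOIN keeps every suppliers row; unmatched ones get NULL for shipments columns.
Group by suppliers.id and compute COUNT(m.id). COUNT(col) of an all-NULL group is 0.
  1: ids {6, 7, 8, 9} → COUNT(m.id)=4
  3: ids {3} → COUNT(m.id)=1
  8: ids {1, 2, 4, 5} → COUNT(m.id)=4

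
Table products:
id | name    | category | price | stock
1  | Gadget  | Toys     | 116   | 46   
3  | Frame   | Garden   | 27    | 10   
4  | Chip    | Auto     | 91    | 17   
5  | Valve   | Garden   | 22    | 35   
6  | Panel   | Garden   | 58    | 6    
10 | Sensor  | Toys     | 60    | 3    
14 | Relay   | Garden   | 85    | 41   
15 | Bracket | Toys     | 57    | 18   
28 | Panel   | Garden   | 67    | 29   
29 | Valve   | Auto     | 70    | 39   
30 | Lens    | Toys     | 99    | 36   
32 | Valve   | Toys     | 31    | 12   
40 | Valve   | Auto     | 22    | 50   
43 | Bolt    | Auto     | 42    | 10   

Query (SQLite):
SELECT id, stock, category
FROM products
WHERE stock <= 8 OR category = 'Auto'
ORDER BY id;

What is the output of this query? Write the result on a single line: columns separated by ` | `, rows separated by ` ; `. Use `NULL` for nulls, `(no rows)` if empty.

stock <= 8: ids {6, 10}
category = 'Auto': ids {4, 29, 40, 43}
Combine with OR.

4 | 17 | Auto ; 6 | 6 | Garden ; 10 | 3 | Toys ; 29 | 39 | Auto ; 40 | 50 | Auto ; 43 | 10 | Auto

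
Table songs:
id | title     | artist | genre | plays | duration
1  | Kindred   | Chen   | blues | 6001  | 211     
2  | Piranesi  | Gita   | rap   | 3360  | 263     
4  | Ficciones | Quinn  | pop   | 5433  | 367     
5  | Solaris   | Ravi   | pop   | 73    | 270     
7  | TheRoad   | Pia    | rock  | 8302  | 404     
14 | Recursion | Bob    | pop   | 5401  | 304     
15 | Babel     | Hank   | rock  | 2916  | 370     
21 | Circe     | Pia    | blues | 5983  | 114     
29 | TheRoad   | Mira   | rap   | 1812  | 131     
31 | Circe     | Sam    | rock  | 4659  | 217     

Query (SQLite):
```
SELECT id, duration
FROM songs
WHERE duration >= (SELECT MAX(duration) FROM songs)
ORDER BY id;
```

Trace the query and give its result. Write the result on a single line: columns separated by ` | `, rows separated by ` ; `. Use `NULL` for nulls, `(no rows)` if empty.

7 | 404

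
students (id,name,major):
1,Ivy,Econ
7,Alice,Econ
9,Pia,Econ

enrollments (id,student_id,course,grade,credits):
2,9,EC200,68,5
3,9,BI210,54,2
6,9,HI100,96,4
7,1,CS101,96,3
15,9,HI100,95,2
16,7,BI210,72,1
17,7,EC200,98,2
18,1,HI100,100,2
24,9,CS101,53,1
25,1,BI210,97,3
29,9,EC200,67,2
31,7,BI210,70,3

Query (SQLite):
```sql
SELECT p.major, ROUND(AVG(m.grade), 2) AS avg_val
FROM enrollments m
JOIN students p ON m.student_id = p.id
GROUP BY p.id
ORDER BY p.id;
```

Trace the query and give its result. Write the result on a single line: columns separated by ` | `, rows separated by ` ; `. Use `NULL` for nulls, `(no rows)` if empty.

Econ | 97.67 ; Econ | 80 ; Econ | 72.17

Join each enrollments row to its students via student_id.
Group joined rows by students.id; compute ROUND(AVG(m.grade), 2) per group.
  1: ids {7, 18, 25} → ROUND(AVG(m.grade), 2)=97.67
  7: ids {16, 17, 31} → ROUND(AVG(m.grade), 2)=80
  9: ids {2, 3, 6, 15, 24, 29} → ROUND(AVG(m.grade), 2)=72.17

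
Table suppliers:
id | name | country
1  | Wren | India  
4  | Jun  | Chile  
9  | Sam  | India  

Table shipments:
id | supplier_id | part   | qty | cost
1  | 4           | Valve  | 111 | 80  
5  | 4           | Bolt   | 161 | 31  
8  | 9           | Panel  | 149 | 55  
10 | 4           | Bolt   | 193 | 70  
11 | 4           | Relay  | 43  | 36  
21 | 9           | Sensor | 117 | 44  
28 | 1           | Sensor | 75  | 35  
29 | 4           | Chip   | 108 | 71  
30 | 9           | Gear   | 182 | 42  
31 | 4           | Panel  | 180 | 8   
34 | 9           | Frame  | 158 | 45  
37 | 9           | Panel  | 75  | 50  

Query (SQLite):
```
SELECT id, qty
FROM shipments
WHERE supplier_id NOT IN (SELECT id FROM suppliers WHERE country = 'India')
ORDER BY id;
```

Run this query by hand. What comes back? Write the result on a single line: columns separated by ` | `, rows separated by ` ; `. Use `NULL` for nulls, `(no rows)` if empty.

Inner query: suppliers.id where country = 'India'.
Outer: keep shipments rows whose supplier_id is not in that set.
Inner query → {1, 9}

1 | 111 ; 5 | 161 ; 10 | 193 ; 11 | 43 ; 29 | 108 ; 31 | 180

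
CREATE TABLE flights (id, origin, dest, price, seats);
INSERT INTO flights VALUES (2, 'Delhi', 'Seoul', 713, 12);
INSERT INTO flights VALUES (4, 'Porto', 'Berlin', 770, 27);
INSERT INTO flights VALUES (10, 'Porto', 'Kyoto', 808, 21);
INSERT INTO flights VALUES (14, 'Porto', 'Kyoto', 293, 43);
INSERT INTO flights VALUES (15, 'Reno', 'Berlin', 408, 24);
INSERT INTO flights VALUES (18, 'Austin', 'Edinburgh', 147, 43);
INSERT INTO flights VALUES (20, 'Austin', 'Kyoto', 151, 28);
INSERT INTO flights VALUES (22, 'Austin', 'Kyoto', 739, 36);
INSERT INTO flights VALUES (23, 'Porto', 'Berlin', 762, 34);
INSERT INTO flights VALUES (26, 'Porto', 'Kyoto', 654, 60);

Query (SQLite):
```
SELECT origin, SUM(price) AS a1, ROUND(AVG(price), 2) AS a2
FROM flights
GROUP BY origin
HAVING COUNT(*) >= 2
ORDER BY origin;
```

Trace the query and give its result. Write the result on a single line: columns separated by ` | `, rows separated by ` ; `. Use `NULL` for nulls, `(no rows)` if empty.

Austin | 1037 | 345.67 ; Porto | 3287 | 657.4

Group flights by origin.
Per group compute: SUM(price), ROUND(AVG(price), 2).
HAVING: drop groups with fewer than 2 rows.
  Austin: ids {18, 20, 22} → SUM(price)=1037, ROUND(AVG(price), 2)=345.67
  Delhi: ids {2} → SUM(price)=713, ROUND(AVG(price), 2)=713
  Porto: ids {4, 10, 14, 23, 26} → SUM(price)=3287, ROUND(AVG(price), 2)=657.4
  Reno: ids {15} → SUM(price)=408, ROUND(AVG(price), 2)=408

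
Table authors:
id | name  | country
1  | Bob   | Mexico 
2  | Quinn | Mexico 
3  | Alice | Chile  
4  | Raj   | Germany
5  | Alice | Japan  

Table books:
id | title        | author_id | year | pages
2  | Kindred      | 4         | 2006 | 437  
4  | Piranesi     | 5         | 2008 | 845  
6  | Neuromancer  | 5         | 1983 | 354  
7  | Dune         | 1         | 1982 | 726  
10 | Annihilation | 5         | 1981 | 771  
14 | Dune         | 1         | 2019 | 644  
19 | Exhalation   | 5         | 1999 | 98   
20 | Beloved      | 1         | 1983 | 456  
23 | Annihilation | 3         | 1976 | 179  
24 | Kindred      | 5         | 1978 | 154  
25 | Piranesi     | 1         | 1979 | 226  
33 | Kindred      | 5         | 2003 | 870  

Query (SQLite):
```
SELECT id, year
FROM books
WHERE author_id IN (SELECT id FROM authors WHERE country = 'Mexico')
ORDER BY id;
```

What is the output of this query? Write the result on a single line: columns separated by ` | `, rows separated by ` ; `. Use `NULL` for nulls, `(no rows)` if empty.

Inner query: authors.id where country = 'Mexico'.
Outer: keep books rows whose author_id is in that set.
Inner query → {1, 2}

7 | 1982 ; 14 | 2019 ; 20 | 1983 ; 25 | 1979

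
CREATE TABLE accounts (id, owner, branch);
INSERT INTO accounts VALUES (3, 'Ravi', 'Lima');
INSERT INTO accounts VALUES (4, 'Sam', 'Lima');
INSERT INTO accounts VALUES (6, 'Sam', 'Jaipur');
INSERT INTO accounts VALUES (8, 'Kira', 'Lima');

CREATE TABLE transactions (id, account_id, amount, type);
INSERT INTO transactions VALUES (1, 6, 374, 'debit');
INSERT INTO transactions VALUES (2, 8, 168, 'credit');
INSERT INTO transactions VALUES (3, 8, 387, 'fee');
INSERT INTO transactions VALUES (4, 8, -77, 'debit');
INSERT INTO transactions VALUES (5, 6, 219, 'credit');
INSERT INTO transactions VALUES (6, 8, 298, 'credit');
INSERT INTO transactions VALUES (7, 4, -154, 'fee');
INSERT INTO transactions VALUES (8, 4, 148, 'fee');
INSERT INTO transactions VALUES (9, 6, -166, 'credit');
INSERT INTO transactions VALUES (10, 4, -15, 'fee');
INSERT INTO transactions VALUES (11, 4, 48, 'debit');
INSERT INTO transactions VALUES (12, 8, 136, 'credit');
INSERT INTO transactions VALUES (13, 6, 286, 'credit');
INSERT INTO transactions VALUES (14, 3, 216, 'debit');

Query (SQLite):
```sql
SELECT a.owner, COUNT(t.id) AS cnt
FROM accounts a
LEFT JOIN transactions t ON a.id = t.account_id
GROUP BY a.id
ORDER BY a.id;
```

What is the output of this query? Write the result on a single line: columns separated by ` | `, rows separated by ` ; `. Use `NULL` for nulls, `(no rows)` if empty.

LEFT JOIN keeps every accounts row; unmatched ones get NULL for transactions columns.
Group by accounts.id and compute COUNT(t.id). COUNT(col) of an all-NULL group is 0.
  3: ids {14} → COUNT(t.id)=1
  4: ids {7, 8, 10, 11} → COUNT(t.id)=4
  6: ids {1, 5, 9, 13} → COUNT(t.id)=4
  8: ids {2, 3, 4, 6, 12} → COUNT(t.id)=5

Ravi | 1 ; Sam | 4 ; Sam | 4 ; Kira | 5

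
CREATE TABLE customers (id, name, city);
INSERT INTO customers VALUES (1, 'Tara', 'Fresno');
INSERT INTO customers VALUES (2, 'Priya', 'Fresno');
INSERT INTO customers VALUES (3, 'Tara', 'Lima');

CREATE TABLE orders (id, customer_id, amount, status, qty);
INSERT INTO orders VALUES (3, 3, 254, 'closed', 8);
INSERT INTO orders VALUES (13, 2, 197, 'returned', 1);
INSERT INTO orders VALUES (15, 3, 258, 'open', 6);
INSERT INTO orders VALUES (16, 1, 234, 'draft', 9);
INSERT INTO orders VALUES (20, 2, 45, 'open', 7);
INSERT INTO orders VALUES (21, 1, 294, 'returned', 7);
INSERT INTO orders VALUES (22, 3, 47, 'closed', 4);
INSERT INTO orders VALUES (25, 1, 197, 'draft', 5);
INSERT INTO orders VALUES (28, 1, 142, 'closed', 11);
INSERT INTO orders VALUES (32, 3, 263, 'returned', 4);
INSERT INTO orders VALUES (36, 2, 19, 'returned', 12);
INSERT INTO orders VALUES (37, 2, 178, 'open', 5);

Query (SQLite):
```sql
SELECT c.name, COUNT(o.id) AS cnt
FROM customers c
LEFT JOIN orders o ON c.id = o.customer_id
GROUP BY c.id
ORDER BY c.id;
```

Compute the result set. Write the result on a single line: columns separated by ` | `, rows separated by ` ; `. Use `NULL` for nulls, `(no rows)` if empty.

Tara | 4 ; Priya | 4 ; Tara | 4

LEFT JOIN keeps every customers row; unmatched ones get NULL for orders columns.
Group by customers.id and compute COUNT(o.id). COUNT(col) of an all-NULL group is 0.
  1: ids {16, 21, 25, 28} → COUNT(o.id)=4
  2: ids {13, 20, 36, 37} → COUNT(o.id)=4
  3: ids {3, 15, 22, 32} → COUNT(o.id)=4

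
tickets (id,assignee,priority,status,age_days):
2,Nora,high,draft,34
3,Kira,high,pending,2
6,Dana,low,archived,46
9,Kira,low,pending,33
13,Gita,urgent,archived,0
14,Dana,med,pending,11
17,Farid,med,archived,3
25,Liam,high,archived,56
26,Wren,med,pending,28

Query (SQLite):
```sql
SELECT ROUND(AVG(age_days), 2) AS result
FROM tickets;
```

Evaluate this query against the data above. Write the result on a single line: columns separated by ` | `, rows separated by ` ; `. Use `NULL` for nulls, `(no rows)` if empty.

23.67

All age_days values: [34, 2, 46, 33, 0, 11, 3, 56, 28].
AVG = 213 / 9 (rounded to 2 dp).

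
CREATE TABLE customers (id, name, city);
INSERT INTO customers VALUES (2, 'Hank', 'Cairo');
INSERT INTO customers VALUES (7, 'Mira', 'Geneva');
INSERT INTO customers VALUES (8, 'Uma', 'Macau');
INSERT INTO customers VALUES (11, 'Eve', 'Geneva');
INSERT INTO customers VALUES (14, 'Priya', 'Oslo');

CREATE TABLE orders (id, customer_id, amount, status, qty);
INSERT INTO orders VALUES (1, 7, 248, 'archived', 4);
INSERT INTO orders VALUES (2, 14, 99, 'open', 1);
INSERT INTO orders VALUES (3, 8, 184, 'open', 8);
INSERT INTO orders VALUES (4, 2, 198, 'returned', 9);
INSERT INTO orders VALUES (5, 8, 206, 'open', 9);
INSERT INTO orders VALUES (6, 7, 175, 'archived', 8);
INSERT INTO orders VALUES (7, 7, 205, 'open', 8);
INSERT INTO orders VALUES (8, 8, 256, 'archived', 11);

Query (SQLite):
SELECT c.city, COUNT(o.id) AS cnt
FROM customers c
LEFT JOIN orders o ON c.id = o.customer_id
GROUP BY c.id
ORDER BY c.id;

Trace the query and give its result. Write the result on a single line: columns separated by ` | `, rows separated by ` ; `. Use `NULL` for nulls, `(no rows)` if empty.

Cairo | 1 ; Geneva | 3 ; Macau | 3 ; Geneva | 0 ; Oslo | 1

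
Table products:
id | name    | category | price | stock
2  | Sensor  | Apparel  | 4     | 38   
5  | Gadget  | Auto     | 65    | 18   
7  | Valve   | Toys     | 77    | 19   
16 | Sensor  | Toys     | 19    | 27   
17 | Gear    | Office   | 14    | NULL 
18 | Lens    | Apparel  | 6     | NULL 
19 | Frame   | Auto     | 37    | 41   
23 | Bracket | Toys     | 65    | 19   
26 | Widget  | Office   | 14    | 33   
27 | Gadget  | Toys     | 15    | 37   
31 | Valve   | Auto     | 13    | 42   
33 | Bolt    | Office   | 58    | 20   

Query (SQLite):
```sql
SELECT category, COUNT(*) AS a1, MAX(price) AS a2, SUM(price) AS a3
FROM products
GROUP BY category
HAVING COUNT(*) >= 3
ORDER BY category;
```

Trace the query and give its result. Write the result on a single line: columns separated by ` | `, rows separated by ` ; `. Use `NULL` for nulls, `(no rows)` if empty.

Group products by category.
Per group compute: COUNT(*), MAX(price), SUM(price).
HAVING: drop groups with fewer than 3 rows.
  Apparel: ids {2, 18} → COUNT(*)=2, MAX(price)=6, SUM(price)=10
  Auto: ids {5, 19, 31} → COUNT(*)=3, MAX(price)=65, SUM(price)=115
  Office: ids {17, 26, 33} → COUNT(*)=3, MAX(price)=58, SUM(price)=86
  Toys: ids {7, 16, 23, 27} → COUNT(*)=4, MAX(price)=77, SUM(price)=176

Auto | 3 | 65 | 115 ; Office | 3 | 58 | 86 ; Toys | 4 | 77 | 176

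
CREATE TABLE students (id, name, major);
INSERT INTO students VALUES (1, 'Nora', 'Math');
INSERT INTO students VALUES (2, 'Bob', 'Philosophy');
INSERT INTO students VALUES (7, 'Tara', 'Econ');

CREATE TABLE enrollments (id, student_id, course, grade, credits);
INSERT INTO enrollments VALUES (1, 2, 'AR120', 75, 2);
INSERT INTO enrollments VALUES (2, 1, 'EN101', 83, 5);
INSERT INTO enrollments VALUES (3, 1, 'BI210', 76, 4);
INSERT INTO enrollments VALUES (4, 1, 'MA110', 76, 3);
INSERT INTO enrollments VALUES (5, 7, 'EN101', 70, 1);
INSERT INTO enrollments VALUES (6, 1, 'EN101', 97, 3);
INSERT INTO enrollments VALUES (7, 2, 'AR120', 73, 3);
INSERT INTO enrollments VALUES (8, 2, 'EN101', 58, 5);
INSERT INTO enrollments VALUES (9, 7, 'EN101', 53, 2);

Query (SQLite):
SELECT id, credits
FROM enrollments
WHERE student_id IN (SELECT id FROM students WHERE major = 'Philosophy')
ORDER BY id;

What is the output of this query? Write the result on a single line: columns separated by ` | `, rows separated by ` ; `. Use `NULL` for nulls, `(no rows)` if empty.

1 | 2 ; 7 | 3 ; 8 | 5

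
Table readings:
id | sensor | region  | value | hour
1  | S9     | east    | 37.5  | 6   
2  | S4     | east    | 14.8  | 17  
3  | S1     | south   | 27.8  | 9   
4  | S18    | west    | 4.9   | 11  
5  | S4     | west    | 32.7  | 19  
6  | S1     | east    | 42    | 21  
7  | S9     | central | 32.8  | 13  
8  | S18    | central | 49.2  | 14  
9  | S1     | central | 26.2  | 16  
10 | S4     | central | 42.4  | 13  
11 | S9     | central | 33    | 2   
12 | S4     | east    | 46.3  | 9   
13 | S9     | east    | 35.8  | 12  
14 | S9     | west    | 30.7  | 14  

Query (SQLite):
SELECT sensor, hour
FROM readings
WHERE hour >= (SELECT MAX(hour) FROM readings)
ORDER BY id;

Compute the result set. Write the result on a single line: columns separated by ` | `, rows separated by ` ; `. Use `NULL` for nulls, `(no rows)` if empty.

Scalar subquery: MAX(hour) over all readings rows = 21.
Keep rows where hour >= that value.

S1 | 21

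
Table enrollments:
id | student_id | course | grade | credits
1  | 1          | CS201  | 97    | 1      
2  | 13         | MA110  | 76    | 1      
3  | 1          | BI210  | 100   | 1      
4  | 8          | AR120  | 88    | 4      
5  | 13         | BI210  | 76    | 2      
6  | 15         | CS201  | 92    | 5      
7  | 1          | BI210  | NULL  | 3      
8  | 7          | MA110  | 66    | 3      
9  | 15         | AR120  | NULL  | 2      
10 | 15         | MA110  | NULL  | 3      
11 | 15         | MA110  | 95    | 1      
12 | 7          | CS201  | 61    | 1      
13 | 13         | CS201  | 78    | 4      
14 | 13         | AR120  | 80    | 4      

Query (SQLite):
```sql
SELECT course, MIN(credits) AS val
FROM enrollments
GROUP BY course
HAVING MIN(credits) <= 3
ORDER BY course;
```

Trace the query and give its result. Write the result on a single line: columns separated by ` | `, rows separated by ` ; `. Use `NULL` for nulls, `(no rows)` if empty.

AR120 | 2 ; BI210 | 1 ; CS201 | 1 ; MA110 | 1

Partition enrollments by course; compute MIN(credits) within each group.
HAVING: keep groups where MIN(credits) <= 3.
  AR120: ids {4, 9, 14} → MIN(credits)=2
  BI210: ids {3, 5, 7} → MIN(credits)=1
  CS201: ids {1, 6, 12, 13} → MIN(credits)=1
  MA110: ids {2, 8, 10, 11} → MIN(credits)=1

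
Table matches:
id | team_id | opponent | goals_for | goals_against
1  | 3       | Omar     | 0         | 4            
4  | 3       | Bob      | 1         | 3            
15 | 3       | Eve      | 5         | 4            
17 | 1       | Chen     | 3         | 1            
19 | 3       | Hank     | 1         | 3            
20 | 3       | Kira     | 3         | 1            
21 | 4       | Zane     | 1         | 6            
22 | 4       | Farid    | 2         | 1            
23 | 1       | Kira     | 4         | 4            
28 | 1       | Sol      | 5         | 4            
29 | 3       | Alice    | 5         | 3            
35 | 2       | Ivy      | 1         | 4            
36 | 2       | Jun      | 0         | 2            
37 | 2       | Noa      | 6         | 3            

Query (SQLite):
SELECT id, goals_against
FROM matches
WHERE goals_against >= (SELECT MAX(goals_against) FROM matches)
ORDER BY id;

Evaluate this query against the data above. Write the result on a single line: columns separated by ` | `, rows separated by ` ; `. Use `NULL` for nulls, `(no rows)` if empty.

21 | 6

Scalar subquery: MAX(goals_against) over all matches rows = 6.
Keep rows where goals_against >= that value.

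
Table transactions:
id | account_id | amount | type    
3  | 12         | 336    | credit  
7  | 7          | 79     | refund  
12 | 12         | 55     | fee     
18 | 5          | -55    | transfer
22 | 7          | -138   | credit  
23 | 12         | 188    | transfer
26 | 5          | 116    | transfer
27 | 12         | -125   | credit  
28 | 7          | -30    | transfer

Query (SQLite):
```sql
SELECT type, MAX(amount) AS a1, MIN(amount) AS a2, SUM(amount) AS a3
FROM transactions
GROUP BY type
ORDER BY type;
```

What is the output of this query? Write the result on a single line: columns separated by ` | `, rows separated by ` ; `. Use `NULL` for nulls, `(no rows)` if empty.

credit | 336 | -138 | 73 ; fee | 55 | 55 | 55 ; refund | 79 | 79 | 79 ; transfer | 188 | -55 | 219

Group transactions by type.
Per group compute: MAX(amount), MIN(amount), SUM(amount).
  credit: ids {3, 22, 27} → MAX(amount)=336, MIN(amount)=-138, SUM(amount)=73
  fee: ids {12} → MAX(amount)=55, MIN(amount)=55, SUM(amount)=55
  refund: ids {7} → MAX(amount)=79, MIN(amount)=79, SUM(amount)=79
  transfer: ids {18, 23, 26, 28} → MAX(amount)=188, MIN(amount)=-55, SUM(amount)=219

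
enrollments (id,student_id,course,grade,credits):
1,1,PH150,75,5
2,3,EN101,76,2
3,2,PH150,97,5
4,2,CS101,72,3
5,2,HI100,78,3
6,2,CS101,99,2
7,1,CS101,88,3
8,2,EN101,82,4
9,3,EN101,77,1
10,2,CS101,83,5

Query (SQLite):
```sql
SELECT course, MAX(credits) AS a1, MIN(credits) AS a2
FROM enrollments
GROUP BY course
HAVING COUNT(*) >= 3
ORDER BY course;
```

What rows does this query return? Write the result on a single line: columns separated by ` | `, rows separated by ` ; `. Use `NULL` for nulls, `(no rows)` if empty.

CS101 | 5 | 2 ; EN101 | 4 | 1

Group enrollments by course.
Per group compute: MAX(credits), MIN(credits).
HAVING: drop groups with fewer than 3 rows.
  CS101: ids {4, 6, 7, 10} → MAX(credits)=5, MIN(credits)=2
  EN101: ids {2, 8, 9} → MAX(credits)=4, MIN(credits)=1
  HI100: ids {5} → MAX(credits)=3, MIN(credits)=3
  PH150: ids {1, 3} → MAX(credits)=5, MIN(credits)=5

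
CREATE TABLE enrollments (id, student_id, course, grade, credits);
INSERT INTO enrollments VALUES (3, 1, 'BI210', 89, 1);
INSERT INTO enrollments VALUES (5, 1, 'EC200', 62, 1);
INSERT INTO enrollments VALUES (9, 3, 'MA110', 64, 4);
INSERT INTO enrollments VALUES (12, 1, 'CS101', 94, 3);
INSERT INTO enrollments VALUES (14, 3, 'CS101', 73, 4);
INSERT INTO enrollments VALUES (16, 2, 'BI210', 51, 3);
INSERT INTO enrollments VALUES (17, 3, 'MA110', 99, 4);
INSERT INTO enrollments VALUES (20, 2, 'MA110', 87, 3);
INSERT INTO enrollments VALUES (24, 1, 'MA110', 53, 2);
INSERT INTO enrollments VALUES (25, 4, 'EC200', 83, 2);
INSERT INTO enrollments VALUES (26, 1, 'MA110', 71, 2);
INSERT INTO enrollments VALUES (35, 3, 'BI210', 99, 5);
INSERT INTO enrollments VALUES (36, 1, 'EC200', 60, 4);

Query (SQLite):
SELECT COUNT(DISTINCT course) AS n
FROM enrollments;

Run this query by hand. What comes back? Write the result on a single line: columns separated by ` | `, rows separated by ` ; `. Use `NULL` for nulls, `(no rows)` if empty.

Count distinct non-NULL course values.

4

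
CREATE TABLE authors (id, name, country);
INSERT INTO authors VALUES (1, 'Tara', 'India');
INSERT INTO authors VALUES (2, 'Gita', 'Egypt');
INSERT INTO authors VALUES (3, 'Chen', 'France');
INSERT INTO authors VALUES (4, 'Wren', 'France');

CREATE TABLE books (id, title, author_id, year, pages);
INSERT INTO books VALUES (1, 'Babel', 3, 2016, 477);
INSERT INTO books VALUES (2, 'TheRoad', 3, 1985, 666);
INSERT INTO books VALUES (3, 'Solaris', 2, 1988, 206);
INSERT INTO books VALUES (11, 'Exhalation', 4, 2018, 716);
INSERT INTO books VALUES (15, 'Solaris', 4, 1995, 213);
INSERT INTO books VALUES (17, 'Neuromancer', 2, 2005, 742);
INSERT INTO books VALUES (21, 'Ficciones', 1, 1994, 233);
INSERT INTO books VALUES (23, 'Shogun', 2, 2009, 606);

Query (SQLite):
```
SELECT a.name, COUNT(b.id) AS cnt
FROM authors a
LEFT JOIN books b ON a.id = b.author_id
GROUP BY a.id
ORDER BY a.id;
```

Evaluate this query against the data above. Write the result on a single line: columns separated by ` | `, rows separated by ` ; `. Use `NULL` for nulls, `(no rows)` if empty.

Tara | 1 ; Gita | 3 ; Chen | 2 ; Wren | 2

LEFT JOIN keeps every authors row; unmatched ones get NULL for books columns.
Group by authors.id and compute COUNT(b.id). COUNT(col) of an all-NULL group is 0.
  1: ids {21} → COUNT(b.id)=1
  2: ids {3, 17, 23} → COUNT(b.id)=3
  3: ids {1, 2} → COUNT(b.id)=2
  4: ids {11, 15} → COUNT(b.id)=2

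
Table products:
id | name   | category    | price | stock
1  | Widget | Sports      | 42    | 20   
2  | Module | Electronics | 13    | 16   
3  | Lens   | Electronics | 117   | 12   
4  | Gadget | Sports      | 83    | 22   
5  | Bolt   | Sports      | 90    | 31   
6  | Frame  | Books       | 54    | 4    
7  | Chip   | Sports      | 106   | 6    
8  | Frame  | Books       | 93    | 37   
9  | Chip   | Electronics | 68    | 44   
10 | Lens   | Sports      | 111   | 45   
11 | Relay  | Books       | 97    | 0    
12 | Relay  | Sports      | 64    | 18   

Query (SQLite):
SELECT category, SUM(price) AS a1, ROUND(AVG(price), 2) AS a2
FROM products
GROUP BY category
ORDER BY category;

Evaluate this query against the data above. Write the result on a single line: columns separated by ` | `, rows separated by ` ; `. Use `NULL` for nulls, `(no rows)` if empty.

Group products by category.
Per group compute: SUM(price), ROUND(AVG(price), 2).
  Books: ids {6, 8, 11} → SUM(price)=244, ROUND(AVG(price), 2)=81.33
  Electronics: ids {2, 3, 9} → SUM(price)=198, ROUND(AVG(price), 2)=66
  Sports: ids {1, 4, 5, 7, 10, 12} → SUM(price)=496, ROUND(AVG(price), 2)=82.67

Books | 244 | 81.33 ; Electronics | 198 | 66 ; Sports | 496 | 82.67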